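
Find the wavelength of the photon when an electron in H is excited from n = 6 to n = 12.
4374.0726 nm

First, find the transition energy using E_n = -13.6057 / n² eV:
E_6 = -13.6057 / 6² = -0.3779361111 eV
E_12 = -13.6057 / 12² = -0.0944840278 eV

Photon energy: |ΔE| = |E_12 - E_6| = 0.2834520833 eV

Convert to wavelength using E = hc/λ with hc = 1239.84 eV·nm:
λ = hc/E = 1239.84 eV·nm / 0.2834520833 eV
λ = 4374.0726 nm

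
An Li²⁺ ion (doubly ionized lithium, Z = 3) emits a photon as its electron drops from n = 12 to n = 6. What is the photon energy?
2.55 eV

The energy levels are E_n = -13.6057 Z² eV / n².

Energy at n = 12: E_12 = -13.6057 × 3² / 12² = -0.85036 eV
Energy at n = 6: E_6 = -13.6057 × 3² / 6² = -3.40143 eV

For emission (electron falling to lower state), the photon energy is:
E_photon = E_12 - E_6 = |-0.85036 - (-3.40143)|
E_photon = 2.55 eV

This energy is carried away by the emitted photon.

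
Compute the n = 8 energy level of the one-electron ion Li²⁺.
-1.913 eV

For hydrogen-like ions, the energy levels scale with Z²:
E_n = -13.6057 Z² / n² eV

For Li²⁺ (Z = 3) at n = 8:
E_8 = -13.6057 × 3² / 8²
E_8 = -13.6057 × 9 / 64
E_8 = -122.4513 / 64
E_8 = -1.913 eV

The energy is 9 times more negative than hydrogen at the same n due to the stronger nuclear charge.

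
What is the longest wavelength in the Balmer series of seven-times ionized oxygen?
10.2517 nm

The longest wavelength corresponds to the smallest energy transition in the series.
The Balmer series has all transitions ending at n_f = 2.

For O⁷⁺ (Z = 8), the first line (α-line) is the jump from n = 3 to n = 2:
E_3 = -13.6057 × 8² / 3² = -96.751644 eV
E_2 = -13.6057 × 8² / 2² = -217.691200 eV
ΔE = E_3 - E_2 = 120.939556 eV

λ = hc/E = 1239.84 eV·nm / 120.939556 eV
λ = 10.2517 nm

This is the α-line of the Balmer series in O⁷⁺.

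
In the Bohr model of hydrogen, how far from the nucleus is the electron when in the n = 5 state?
1.32294 nm (or 13.22943 Å)

The Bohr radius formula is:
r_n = n² a₀ / Z

where a₀ = 0.05291772 nm is the Bohr radius.

For H (Z = 1) at n = 5:
r_5 = 5² × 0.05291772 nm / 1
r_5 = 25 × 0.05291772 nm / 1
r_5 = 1.322943 nm / 1
r_5 = 1.32294 nm

The electron orbits at approximately 1.32294 nm from the nucleus.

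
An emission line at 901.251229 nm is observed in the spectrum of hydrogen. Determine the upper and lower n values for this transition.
n = 10 → n = 3

First, find the photon energy from the wavelength (hc = 1239.84 eV·nm):
E = hc/λ = 1239.84 eV·nm / 901.251229 nm = 1.3756874 eV

The energy levels of hydrogen satisfy E_n = -13.6057 / n² eV, so an emission n_i → n_f releases
ΔE = 13.6057 × (1/n_f² − 1/n_i²) eV.

Setting ΔE equal to the photon energy:
1/n_f² − 1/n_i² = 1.3756874 / 13.6057 = 0.10111111

Since 1/n_i² must be positive, we need 1/n_f² > 0.10111111, i.e. n_f ≤ 3. For each allowed n_f, solve n_i = (1/n_f² − 0.10111111)^(−1/2) and check whether it is a whole number:
  n_f = 1: 1/n_i² = 1.00000000 − 0.10111111 = 0.89888889 → n_i = 1.055  (not an integer) ✗
  n_f = 2: 1/n_i² = 0.25000000 − 0.10111111 = 0.14888889 → n_i = 2.592  (not an integer) ✗
  n_f = 3: 1/n_i² = 0.11111111 − 0.10111111 = 0.01000000 → n_i = 10.000  → integer, n_i = 10 ✓

Only n_f = 3 gives an integer upper level, n_i = 10.

The transition is from n = 10 to n = 3 (emission).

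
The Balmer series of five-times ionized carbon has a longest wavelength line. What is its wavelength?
18.22530 nm

The longest wavelength corresponds to the smallest energy transition in the series.
The Balmer series has all transitions ending at n_f = 2.

For C⁵⁺ (Z = 6), the first line (α-line) is the jump from n = 3 to n = 2:
E_3 = -13.6057 × 6² / 3² = -54.4228000 eV
E_2 = -13.6057 × 6² / 2² = -122.4513000 eV
ΔE = E_3 - E_2 = 68.0285000 eV

λ = hc/E = 1239.84 eV·nm / 68.0285000 eV
λ = 18.22530 nm

This is the α-line of the Balmer series in C⁵⁺.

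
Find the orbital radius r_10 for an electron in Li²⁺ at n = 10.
1.7639 nm (or 17.6392 Å)

The Bohr radius formula is:
r_n = n² a₀ / Z

where a₀ = 0.0529177 nm is the Bohr radius.

For Li²⁺ (Z = 3) at n = 10:
r_10 = 10² × 0.0529177 nm / 3
r_10 = 100 × 0.0529177 nm / 3
r_10 = 5.29177 nm / 3
r_10 = 1.7639 nm

The electron orbits at approximately 1.7639 nm from the nucleus.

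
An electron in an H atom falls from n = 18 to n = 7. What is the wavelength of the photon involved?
5260.81645 nm

First, find the transition energy using E_n = -13.6057 / n² eV:
E_18 = -13.6057 / 18² = -0.04199290123 eV
E_7 = -13.6057 / 7² = -0.27766734694 eV

Photon energy: |ΔE| = |E_7 - E_18| = 0.23567444571 eV

Convert to wavelength using E = hc/λ with hc = 1239.84 eV·nm:
λ = hc/E = 1239.84 eV·nm / 0.23567444571 eV
λ = 5260.81645 nm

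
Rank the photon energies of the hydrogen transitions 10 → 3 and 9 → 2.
9 → 2

Calculate the energy for each transition:

Transition 10 → 3:
ΔE₁ = |E_3 - E_10| = |-13.6057/3² - (-13.6057/10²)|
ΔE₁ = |-1.51174444444 - (-0.13605700000)| = 1.37568744 eV

Transition 9 → 2:
ΔE₂ = |E_2 - E_9| = |-13.6057/2² - (-13.6057/9²)|
ΔE₂ = |-3.40142500000 - (-0.16797160494)| = 3.23345340 eV

Since 3.23345340 eV > 1.37568744 eV, the transition 9 → 2 emits the more energetic photon.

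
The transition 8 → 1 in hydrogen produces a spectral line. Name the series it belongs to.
Lyman series

The spectral series in hydrogen are named based on the final (lower) energy level:
- Lyman series: n_final = 1 (ultraviolet)
- Balmer series: n_final = 2 (visible/near-UV)
- Paschen series: n_final = 3 (infrared)
- Brackett series: n_final = 4 (infrared)
- Pfund series: n_final = 5 (far infrared)

Since this transition ends at n = 1, it belongs to the Lyman series.

For reference, this 8 → 1 line has photon energy
ΔE = 13.6057 eV × (1/1² - 1/8²) = 13.3931 eV,
corresponding to wavelength λ = hc/ΔE = 1239.84 eV·nm / 13.3931 eV = 92.57 nm in the ultraviolet region.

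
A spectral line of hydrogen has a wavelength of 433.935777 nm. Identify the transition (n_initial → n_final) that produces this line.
n = 5 → n = 2

First, find the photon energy from the wavelength (hc = 1239.84 eV·nm):
E = hc/λ = 1239.84 eV·nm / 433.935777 nm = 2.8571970 eV

The energy levels of hydrogen satisfy E_n = -13.6057 / n² eV, so an emission n_i → n_f releases
ΔE = 13.6057 × (1/n_f² − 1/n_i²) eV.

Setting ΔE equal to the photon energy:
1/n_f² − 1/n_i² = 2.8571970 / 13.6057 = 0.21000000

Since 1/n_i² must be positive, we need 1/n_f² > 0.21000000, i.e. n_f ≤ 2. For each allowed n_f, solve n_i = (1/n_f² − 0.21000000)^(−1/2) and check whether it is a whole number:
  n_f = 1: 1/n_i² = 1.00000000 − 0.21000000 = 0.79000000 → n_i = 1.125  (not an integer) ✗
  n_f = 2: 1/n_i² = 0.25000000 − 0.21000000 = 0.04000000 → n_i = 5.000  → integer, n_i = 5 ✓

Only n_f = 2 gives an integer upper level, n_i = 5.

The transition is from n = 5 to n = 2 (emission).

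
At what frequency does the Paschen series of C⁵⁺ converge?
1.3159e+16 Hz

The series limit corresponds to the transition from n = ∞ to n = 3.
This is the highest energy (shortest wavelength) transition in the Paschen series.

E_∞ = 0 eV
E_3 = -13.6057 × 6² / 3² = -54.422800 eV

Energy at series limit:
ΔE = E_∞ - E_3 = 0 - (-54.422800) = 54.422800 eV
E = 54.422800 eV × (1.602177 × 10⁻¹⁹ J/eV) = 8.719496e-18 J
f = E/h = 8.719496e-18 J / (6.62607 × 10⁻³⁴ J·s) = 1.3159e+16 Hz

This energy equals the ionization energy from the n = 3 state of C⁵⁺.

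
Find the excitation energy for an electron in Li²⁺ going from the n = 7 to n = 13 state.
1.774442 eV

The energy levels of a hydrogen-like atom are E_n = -13.6057 Z² eV / n².

Energy at n = 7: E_7 = -13.6057 × 3² / 7² = -2.499006122 eV
Energy at n = 13: E_13 = -13.6057 × 3² / 13² = -0.724563905 eV

The excitation energy is the difference:
ΔE = E_13 - E_7
ΔE = -0.724563905 - (-2.499006122)
ΔE = 1.774442 eV

Since this is positive, energy must be absorbed (photon absorption).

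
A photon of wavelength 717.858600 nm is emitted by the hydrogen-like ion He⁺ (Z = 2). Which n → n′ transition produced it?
n = 11 → n = 5

First, find the photon energy from the wavelength (hc = 1239.84 eV·nm):
E = hc/λ = 1239.84 eV·nm / 717.858600 nm = 1.7271368 eV

The energy levels of He⁺ satisfy E_n = -13.6057 × 2² / n² eV, so an emission n_i → n_f releases
ΔE = 13.6057 × 2² × (1/n_f² − 1/n_i²) eV.

Setting ΔE equal to the photon energy:
1/n_f² − 1/n_i² = 1.7271368 / (13.6057 × 2²) = 0.031735537

Since 1/n_i² must be positive, we need 1/n_f² > 0.031735537, i.e. n_f ≤ 5. For each allowed n_f, solve n_i = (1/n_f² − 0.031735537)^(−1/2) and check whether it is a whole number:
  n_f = 1: 1/n_i² = 1.000000000 − 0.031735537 = 0.968264463 → n_i = 1.016  (not an integer) ✗
  n_f = 2: 1/n_i² = 0.250000000 − 0.031735537 = 0.218264463 → n_i = 2.140  (not an integer) ✗
  n_f = 3: 1/n_i² = 0.111111111 − 0.031735537 = 0.079375574 → n_i = 3.549  (not an integer) ✗
  n_f = 4: 1/n_i² = 0.062500000 − 0.031735537 = 0.030764463 → n_i = 5.701  (not an integer) ✗
  n_f = 5: 1/n_i² = 0.040000000 − 0.031735537 = 0.008264463 → n_i = 11.000  → integer, n_i = 11 ✓

Only n_f = 5 gives an integer upper level, n_i = 11.

The transition is from n = 11 to n = 5 (emission).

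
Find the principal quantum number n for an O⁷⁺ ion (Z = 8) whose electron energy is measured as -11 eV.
n = 9

The exact energy levels follow E_n = -13.6057 Z² / n² eV with Z = 8.

The measured value (-11 eV) is reported to only 2 significant figures, so we must test candidate n values and see which one matches to that precision.

Candidate energies:
  n = 7:  E = -13.6057 × 8² / 7² = -17.77071 eV
  n = 8:  E = -13.6057 × 8² / 8² = -13.60570 eV
  n = 9:  E = -13.6057 × 8² / 9² = -10.75018 eV  ← matches
  n = 10:  E = -13.6057 × 8² / 10² = -8.70765 eV
  n = 11:  E = -13.6057 × 8² / 11² = -7.19640 eV

Checking against the measurement of -11 eV (2 sig figs), only n = 9 agrees:
E_9 = -10.75018 eV, which rounds to -11 eV ✓

Therefore n = 9.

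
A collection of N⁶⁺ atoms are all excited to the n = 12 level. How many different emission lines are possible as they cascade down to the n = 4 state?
36

The electron can occupy levels n = 4, 5, ..., 12 during de-excitation — that is m = 12 - 4 + 1 = 9 distinct levels.

The number of distinct spectral lines equals the number of ways to choose 2 of these m levels (each pair gives one possible emission transition):

Number of lines = m(m-1)/2 = 9×8/2 = 36

These correspond to all possible transitions between the 9 levels:
12 → 11, 12 → 10, 12 → 9, 12 → 8, 12 → 7, 12 → 6, 12 → 5, 12 → 4...

Each transition produces a photon with a unique energy (and thus wavelength). This count does not depend on Z.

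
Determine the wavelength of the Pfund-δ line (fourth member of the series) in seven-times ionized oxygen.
51.49 nm

The lines of a series are numbered from the longest wavelength (smallest ΔE) outward; the fourth line is the transition from n = n_f + 4 to n_f.
The Pfund series has all transitions ending at n_f = 5.

For O⁷⁺ (Z = 8), the fourth line (δ-line) is the jump from n = 9 to n = 5:
E_9 = -13.6057 × 8² / 9² = -10.7502 eV
E_5 = -13.6057 × 8² / 5² = -34.8306 eV
ΔE = E_9 - E_5 = 24.0804 eV

λ = hc/E = 1239.84 eV·nm / 24.0804 eV
λ = 51.49 nm

This is the δ-line of the Pfund series in O⁷⁺.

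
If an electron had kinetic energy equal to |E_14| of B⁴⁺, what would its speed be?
7.813e+05 m/s (or 0.260620% of c)

The binding energy at n = 14 for B⁴⁺ is:
E_14 = -13.6057 × 5²/14² = -1.73542092 eV
|E_14| = 1.73542092 eV

Convert to Joules:
KE = 1.73542092 eV × (1.602177 × 10⁻¹⁹ J/eV) = 2.78045e-19 J

Using KE = ½mv²:
v = √(2·KE/m_e)
v = √(2 × 2.78045e-19 J / 9.10938 × 10⁻³¹ kg)
v = 7.813e+05 m/s

This is approximately 0.260620% the speed of light.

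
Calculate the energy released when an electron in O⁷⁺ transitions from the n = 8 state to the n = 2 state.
204.085500 eV

The energy levels are E_n = -13.6057 Z² eV / n².

Energy at n = 8: E_8 = -13.6057 × 8² / 8² = -13.605700000 eV
Energy at n = 2: E_2 = -13.6057 × 8² / 2² = -217.691200000 eV

For emission (electron falling to lower state), the photon energy is:
E_photon = E_8 - E_2 = |-13.605700000 - (-217.691200000)|
E_photon = 204.085500 eV

This energy is carried away by the emitted photon.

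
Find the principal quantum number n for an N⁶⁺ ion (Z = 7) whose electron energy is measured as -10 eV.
n = 8

The exact energy levels follow E_n = -13.6057 Z² / n² eV with Z = 7.

The measured value (-10 eV) is reported to only 2 significant figures, so we must test candidate n values and see which one matches to that precision.

Candidate energies:
  n = 6:  E = -13.6057 × 7² / 6² = -18.51887 eV
  n = 7:  E = -13.6057 × 7² / 7² = -13.60570 eV
  n = 8:  E = -13.6057 × 7² / 8² = -10.41686 eV  ← matches
  n = 9:  E = -13.6057 × 7² / 9² = -8.23061 eV
  n = 10:  E = -13.6057 × 7² / 10² = -6.66679 eV

Checking against the measurement of -10 eV (2 sig figs), only n = 8 agrees:
E_8 = -10.41686 eV, which rounds to -10 eV ✓

Therefore n = 8.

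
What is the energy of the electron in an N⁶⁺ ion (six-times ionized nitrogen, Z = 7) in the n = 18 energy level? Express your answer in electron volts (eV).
-2.06 eV

The energy levels of a hydrogen-like atom are given by:
E_n = -13.6057 Z² / n² eV  (with Z = 7 for N⁶⁺)

For n = 18:
E_18 = -13.6057 × 7² / 18²
E_18 = -13.6057 × 49 / 324
E_18 = -2.06 eV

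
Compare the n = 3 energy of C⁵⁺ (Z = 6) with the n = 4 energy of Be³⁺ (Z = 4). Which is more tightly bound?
C⁵⁺ at n = 3 (E = -54.42280 eV)

Using E_n = -13.6057 Z² / n² eV:

C⁵⁺ (Z = 6) at n = 3:
E = -13.6057 × 6² / 3² = -13.6057 × 36 / 9 = -54.42280000 eV

Be³⁺ (Z = 4) at n = 4:
E = -13.6057 × 4² / 4² = -13.6057 × 16 / 16 = -13.60570000 eV

Since -54.42280000 eV < -13.60570000 eV,
C⁵⁺ at n = 3 is more tightly bound (requires more energy to ionize).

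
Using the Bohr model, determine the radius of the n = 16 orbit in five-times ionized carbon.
2.257823 nm (or 22.578228 Å)

The Bohr radius formula is:
r_n = n² a₀ / Z

where a₀ = 0.052917721 nm is the Bohr radius.

For C⁵⁺ (Z = 6) at n = 16:
r_16 = 16² × 0.052917721 nm / 6
r_16 = 256 × 0.052917721 nm / 6
r_16 = 13.5469366 nm / 6
r_16 = 2.257823 nm

The electron orbits at approximately 2.257823 nm from the nucleus.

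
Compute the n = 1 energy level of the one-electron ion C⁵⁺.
-489.805200 eV

For hydrogen-like ions, the energy levels scale with Z²:
E_n = -13.6057 Z² / n² eV

For C⁵⁺ (Z = 6) at n = 1:
E_1 = -13.6057 × 6² / 1²
E_1 = -13.6057 × 36 / 1
E_1 = -489.8052 / 1
E_1 = -489.805200 eV

The energy is 36 times more negative than hydrogen at the same n due to the stronger nuclear charge.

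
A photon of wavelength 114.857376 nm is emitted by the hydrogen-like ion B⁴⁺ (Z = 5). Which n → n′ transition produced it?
n = 11 → n = 5

First, find the photon energy from the wavelength (hc = 1239.84 eV·nm):
E = hc/λ = 1239.84 eV·nm / 114.857376 nm = 10.794605 eV

The energy levels of B⁴⁺ satisfy E_n = -13.6057 × 5² / n² eV, so an emission n_i → n_f releases
ΔE = 13.6057 × 5² × (1/n_f² − 1/n_i²) eV.

Setting ΔE equal to the photon energy:
1/n_f² − 1/n_i² = 10.794605 / (13.6057 × 5²) = 0.031735537

Since 1/n_i² must be positive, we need 1/n_f² > 0.031735537, i.e. n_f ≤ 5. For each allowed n_f, solve n_i = (1/n_f² − 0.031735537)^(−1/2) and check whether it is a whole number:
  n_f = 1: 1/n_i² = 1.000000000 − 0.031735537 = 0.968264463 → n_i = 1.016  (not an integer) ✗
  n_f = 2: 1/n_i² = 0.250000000 − 0.031735537 = 0.218264463 → n_i = 2.140  (not an integer) ✗
  n_f = 3: 1/n_i² = 0.111111111 − 0.031735537 = 0.079375574 → n_i = 3.549  (not an integer) ✗
  n_f = 4: 1/n_i² = 0.062500000 − 0.031735537 = 0.030764463 → n_i = 5.701  (not an integer) ✗
  n_f = 5: 1/n_i² = 0.040000000 − 0.031735537 = 0.008264463 → n_i = 11.000  → integer, n_i = 11 ✓

Only n_f = 5 gives an integer upper level, n_i = 11.

The transition is from n = 11 to n = 5 (emission).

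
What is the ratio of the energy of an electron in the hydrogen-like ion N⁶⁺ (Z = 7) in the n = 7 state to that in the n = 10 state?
2.04

Using E_n = -13.6057 Z² / n² eV with Z = 7:

E_7 = -13.6057 × 7² / 7² = -666.6793 / 49 = -13.60570000 eV
E_10 = -13.6057 × 7² / 10² = -666.6793 / 100 = -6.66679300 eV

The ratio is:
E_7/E_10 = (-13.60570000) / (-6.66679300)
E_7/E_10 = (-666.6793/49) / (-666.6793/100)
E_7/E_10 = 100/49
E_7/E_10 = 2.04
(Note: the Z² factors cancel in the ratio.)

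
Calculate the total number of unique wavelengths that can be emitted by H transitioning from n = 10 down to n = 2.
36

The electron can occupy levels n = 2, 3, ..., 10 during de-excitation — that is m = 10 - 2 + 1 = 9 distinct levels.

The number of distinct spectral lines equals the number of ways to choose 2 of these m levels (each pair gives one possible emission transition):

Number of lines = m(m-1)/2 = 9×8/2 = 36

These correspond to all possible transitions between the 9 levels:
10 → 9, 10 → 8, 10 → 7, 10 → 6, 10 → 5, 10 → 4, 10 → 3, 10 → 2...

Each transition produces a photon with a unique energy (and thus wavelength). This count does not depend on Z.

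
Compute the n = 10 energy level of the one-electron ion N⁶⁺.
-6.666793 eV

For hydrogen-like ions, the energy levels scale with Z²:
E_n = -13.6057 Z² / n² eV

For N⁶⁺ (Z = 7) at n = 10:
E_10 = -13.6057 × 7² / 10²
E_10 = -13.6057 × 49 / 100
E_10 = -666.6793 / 100
E_10 = -6.666793 eV

The energy is 49 times more negative than hydrogen at the same n due to the stronger nuclear charge.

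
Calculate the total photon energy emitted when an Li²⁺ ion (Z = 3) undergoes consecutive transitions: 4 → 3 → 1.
114.798 eV

The energy levels of Li²⁺ are E_n = -13.6057 × 3² / n² eV.

First transition (4 → 3):
ΔE₁ = |E_3 - E_4|
ΔE₁ = |-13.605700000 - (-7.653206250)| = 5.952494 eV

Second transition (3 → 1):
ΔE₂ = |E_1 - E_3|
ΔE₂ = |-122.451300000 - (-13.605700000)| = 108.845600 eV

Total energy released:
E_total = ΔE₁ + ΔE₂ = 5.952494 + 108.845600 = 114.798 eV

Note: This equals the direct transition 4 → 1: 114.798 eV ✓
Energy is conserved regardless of the path taken.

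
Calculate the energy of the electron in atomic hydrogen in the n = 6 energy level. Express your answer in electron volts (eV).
-0.3779 eV

The energy levels of a hydrogen-like atom are given by:
E_n = -13.6057 eV / n²

For n = 6:
E_6 = -13.6057 eV / 6²
E_6 = -13.6057 eV / 36
E_6 = -0.3779 eV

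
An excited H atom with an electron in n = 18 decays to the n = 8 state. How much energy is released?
0.1706 eV

The energy levels are E_n = -13.6057 eV / n².

Energy at n = 18: E_18 = -13.6057 / 18² = -0.0419929 eV
Energy at n = 8: E_8 = -13.6057 / 8² = -0.2125891 eV

For emission (electron falling to lower state), the photon energy is:
E_photon = E_18 - E_8 = |-0.0419929 - (-0.2125891)|
E_photon = 0.1706 eV

This energy is carried away by the emitted photon.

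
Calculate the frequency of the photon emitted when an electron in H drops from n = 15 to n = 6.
7.67630e+13 Hz

First, find the transition energy:
E_15 = -13.6057 / 15² = -0.060469778 eV
E_6 = -13.6057 / 6² = -0.377936111 eV
|ΔE| = |E_6 - E_15| = 0.317466333 eV

Convert to Joules: E = 0.317466333 eV × (1.602177 × 10⁻¹⁹ J/eV) = 5.0863726e-20 J

Using E = hf:
f = E/h = 5.0863726e-20 J / (6.62607 × 10⁻³⁴ J·s)
f = 7.67630e+13 Hz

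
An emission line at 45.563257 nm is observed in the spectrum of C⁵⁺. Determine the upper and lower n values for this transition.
n = 12 → n = 4

First, find the photon energy from the wavelength (hc = 1239.84 eV·nm):
E = hc/λ = 1239.84 eV·nm / 45.563257 nm = 27.211400 eV

The energy levels of C⁵⁺ satisfy E_n = -13.6057 × 6² / n² eV, so an emission n_i → n_f releases
ΔE = 13.6057 × 6² × (1/n_f² − 1/n_i²) eV.

Setting ΔE equal to the photon energy:
1/n_f² − 1/n_i² = 27.211400 / (13.6057 × 6²) = 0.055555556

Since 1/n_i² must be positive, we need 1/n_f² > 0.055555556, i.e. n_f ≤ 4. For each allowed n_f, solve n_i = (1/n_f² − 0.055555556)^(−1/2) and check whether it is a whole number:
  n_f = 1: 1/n_i² = 1.000000000 − 0.055555556 = 0.944444444 → n_i = 1.029  (not an integer) ✗
  n_f = 2: 1/n_i² = 0.250000000 − 0.055555556 = 0.194444444 → n_i = 2.268  (not an integer) ✗
  n_f = 3: 1/n_i² = 0.111111111 − 0.055555556 = 0.055555555 → n_i = 4.243  (not an integer) ✗
  n_f = 4: 1/n_i² = 0.062500000 − 0.055555556 = 0.006944444 → n_i = 12.000  → integer, n_i = 12 ✓

Only n_f = 4 gives an integer upper level, n_i = 12.

The transition is from n = 12 to n = 4 (emission).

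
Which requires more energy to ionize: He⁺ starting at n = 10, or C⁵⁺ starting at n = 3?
C⁵⁺ at n = 3 (E = -54.4228 eV)

Using E_n = -13.6057 Z² / n² eV:

He⁺ (Z = 2) at n = 10:
E = -13.6057 × 2² / 10² = -13.6057 × 4 / 100 = -0.5442280 eV

C⁵⁺ (Z = 6) at n = 3:
E = -13.6057 × 6² / 3² = -13.6057 × 36 / 9 = -54.4228000 eV

Since -54.4228000 eV < -0.5442280 eV,
C⁵⁺ at n = 3 is more tightly bound (requires more energy to ionize).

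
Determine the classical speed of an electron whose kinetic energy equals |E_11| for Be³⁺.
7.955e+05 m/s (or 0.27% of c)

The binding energy at n = 11 for Be³⁺ is:
E_11 = -13.6057 × 4²/11² = -1.799101 eV
|E_11| = 1.799101 eV

Convert to Joules:
KE = 1.799101 eV × (1.602177 × 10⁻¹⁹ J/eV) = 2.88248e-19 J

Using KE = ½mv²:
v = √(2·KE/m_e)
v = √(2 × 2.88248e-19 J / 9.10938 × 10⁻³¹ kg)
v = 7.955e+05 m/s

This is approximately 0.27% the speed of light.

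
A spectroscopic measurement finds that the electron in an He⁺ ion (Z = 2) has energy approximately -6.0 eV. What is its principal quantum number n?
n = 3

The exact energy levels follow E_n = -13.6057 Z² / n² eV with Z = 2.

The measured value (-6.0 eV) is reported to only 2 significant figures, so we must test candidate n values and see which one matches to that precision.

Candidate energies:
  n = 1:  E = -13.6057 × 2² / 1² = -54.42280 eV
  n = 2:  E = -13.6057 × 2² / 2² = -13.60570 eV
  n = 3:  E = -13.6057 × 2² / 3² = -6.04698 eV  ← matches
  n = 4:  E = -13.6057 × 2² / 4² = -3.40143 eV
  n = 5:  E = -13.6057 × 2² / 5² = -2.17691 eV

Checking against the measurement of -6.0 eV (2 sig figs), only n = 3 agrees:
E_3 = -6.04698 eV, which rounds to -6.0 eV ✓

Therefore n = 3.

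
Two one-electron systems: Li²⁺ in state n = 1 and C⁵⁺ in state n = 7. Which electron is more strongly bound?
Li²⁺ at n = 1 (E = -122.45 eV)

Using E_n = -13.6057 Z² / n² eV:

Li²⁺ (Z = 3) at n = 1:
E = -13.6057 × 3² / 1² = -13.6057 × 9 / 1 = -122.45130 eV

C⁵⁺ (Z = 6) at n = 7:
E = -13.6057 × 6² / 7² = -13.6057 × 36 / 49 = -9.99602 eV

Since -122.45130 eV < -9.99602 eV,
Li²⁺ at n = 1 is more tightly bound (requires more energy to ionize).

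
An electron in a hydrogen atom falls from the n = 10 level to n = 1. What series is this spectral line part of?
Lyman series

The spectral series in hydrogen are named based on the final (lower) energy level:
- Lyman series: n_final = 1 (ultraviolet)
- Balmer series: n_final = 2 (visible/near-UV)
- Paschen series: n_final = 3 (infrared)
- Brackett series: n_final = 4 (infrared)
- Pfund series: n_final = 5 (far infrared)

Since this transition ends at n = 1, it belongs to the Lyman series.

For reference, this 10 → 1 line has photon energy
ΔE = 13.6057 eV × (1/1² - 1/10²) = 13.469643 eV,
corresponding to wavelength λ = hc/ΔE = 1239.84 eV·nm / 13.469643 eV = 92.0470 nm in the ultraviolet region.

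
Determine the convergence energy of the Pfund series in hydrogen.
0.54 eV

The series limit corresponds to the transition from n = ∞ to n = 5.
This is the highest energy (shortest wavelength) transition in the Pfund series.

E_∞ = 0 eV
E_5 = -13.6057 / 5² = -0.54 eV

Energy at series limit:
ΔE = E_∞ - E_5 = 0 - (-0.54) = 0.54 eV

This energy equals the ionization energy from the n = 5 state of hydrogen.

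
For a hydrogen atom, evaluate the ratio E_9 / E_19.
4.46

Using E_n = -13.6057 Z² / n² eV with Z = 1:

E_9 = -13.6057 / 9² = -13.6057 / 81 = -0.16797160 eV
E_19 = -13.6057 / 19² = -13.6057 / 361 = -0.03768892 eV

The ratio is:
E_9/E_19 = (-0.16797160) / (-0.03768892)
E_9/E_19 = (-13.6057/81) / (-13.6057/361)
E_9/E_19 = 361/81
E_9/E_19 = 4.46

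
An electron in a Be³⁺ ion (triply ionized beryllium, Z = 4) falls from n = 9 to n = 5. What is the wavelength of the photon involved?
205.950 nm

First, find the transition energy using E_n = -13.6057 Z² / n² eV:
E_9 = -13.6057 × 4² / 9² = -2.6875457 eV
E_5 = -13.6057 × 4² / 5² = -8.7076480 eV

Photon energy: |ΔE| = |E_5 - E_9| = 6.0201023 eV

Convert to wavelength using E = hc/λ with hc = 1239.84 eV·nm:
λ = hc/E = 1239.84 eV·nm / 6.0201023 eV
λ = 205.950 nm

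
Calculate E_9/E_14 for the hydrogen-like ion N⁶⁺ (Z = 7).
2.42

Using E_n = -13.6057 Z² / n² eV with Z = 7:

E_9 = -13.6057 × 7² / 9² = -666.6793 / 81 = -8.23060864 eV
E_14 = -13.6057 × 7² / 14² = -666.6793 / 196 = -3.40142500 eV

The ratio is:
E_9/E_14 = (-8.23060864) / (-3.40142500)
E_9/E_14 = (-666.6793/81) / (-666.6793/196)
E_9/E_14 = 196/81
E_9/E_14 = 2.42
(Note: the Z² factors cancel in the ratio.)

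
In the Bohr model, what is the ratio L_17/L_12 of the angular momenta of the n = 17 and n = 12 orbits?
1.4167

In the Bohr model, L_n = nℏ, so the ratio is purely the ratio of quantum numbers:

L_17/L_12 = 17ℏ / 12ℏ = 17/12 = 1.4167

The angular momentum scales linearly with n.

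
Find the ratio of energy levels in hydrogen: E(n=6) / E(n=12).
4.000

Using E_n = -13.6057 Z² / n² eV with Z = 1:

E_6 = -13.6057 / 6² = -13.6057 / 36 = -0.377936111 eV
E_12 = -13.6057 / 12² = -13.6057 / 144 = -0.094484028 eV

The ratio is:
E_6/E_12 = (-0.377936111) / (-0.094484028)
E_6/E_12 = (-13.6057/36) / (-13.6057/144)
E_6/E_12 = 144/36
E_6/E_12 = 4.000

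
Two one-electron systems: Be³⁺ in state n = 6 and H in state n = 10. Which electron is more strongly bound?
Be³⁺ at n = 6 (E = -6.05 eV)

Using E_n = -13.6057 Z² / n² eV:

Be³⁺ (Z = 4) at n = 6:
E = -13.6057 × 4² / 6² = -13.6057 × 16 / 36 = -6.04698 eV

H (Z = 1) at n = 10:
E = -13.6057 × 1² / 10² = -13.6057 × 1 / 100 = -0.13606 eV

Since -6.04698 eV < -0.13606 eV,
Be³⁺ at n = 6 is more tightly bound (requires more energy to ionize).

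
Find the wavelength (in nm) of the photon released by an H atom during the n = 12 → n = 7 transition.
6768.30186 nm

First, find the transition energy using E_n = -13.6057 / n² eV:
E_12 = -13.6057 / 12² = -0.09448402778 eV
E_7 = -13.6057 / 7² = -0.27766734694 eV

Photon energy: |ΔE| = |E_7 - E_12| = 0.18318331916 eV

Convert to wavelength using E = hc/λ with hc = 1239.84 eV·nm:
λ = hc/E = 1239.84 eV·nm / 0.18318331916 eV
λ = 6768.30186 nm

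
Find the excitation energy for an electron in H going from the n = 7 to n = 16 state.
0.22452 eV

The energy levels of a hydrogen-like atom are E_n = -13.6057 eV / n².

Energy at n = 7: E_7 = -13.6057 / 7² = -0.27766735 eV
Energy at n = 16: E_16 = -13.6057 / 16² = -0.05314727 eV

The excitation energy is the difference:
ΔE = E_16 - E_7
ΔE = -0.05314727 - (-0.27766735)
ΔE = 0.22452 eV

Since this is positive, energy must be absorbed (photon absorption).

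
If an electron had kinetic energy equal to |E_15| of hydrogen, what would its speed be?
1.4585e+05 m/s (or 0.048649% of c)

The binding energy at n = 15 for hydrogen is:
E_15 = -13.6057/15² = -0.060469778 eV
|E_15| = 0.060469778 eV

Convert to Joules:
KE = 0.060469778 eV × (1.602177 × 10⁻¹⁹ J/eV) = 9.688329e-21 J

Using KE = ½mv²:
v = √(2·KE/m_e)
v = √(2 × 9.688329e-21 J / 9.10938 × 10⁻³¹ kg)
v = 1.4585e+05 m/s

This is approximately 0.048649% the speed of light.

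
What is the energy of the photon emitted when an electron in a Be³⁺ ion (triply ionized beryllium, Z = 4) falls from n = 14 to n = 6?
4.936308 eV

The energy levels are E_n = -13.6057 Z² eV / n².

Energy at n = 14: E_14 = -13.6057 × 4² / 14² = -1.110669388 eV
Energy at n = 6: E_6 = -13.6057 × 4² / 6² = -6.046977778 eV

For emission (electron falling to lower state), the photon energy is:
E_photon = E_14 - E_6 = |-1.110669388 - (-6.046977778)|
E_photon = 4.936308 eV

This energy is carried away by the emitted photon.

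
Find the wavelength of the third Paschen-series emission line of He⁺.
273.380 nm

The lines of a series are numbered from the longest wavelength (smallest ΔE) outward; the third line is the transition from n = n_f + 3 to n_f.
The Paschen series has all transitions ending at n_f = 3.

For He⁺ (Z = 2), the third line (γ-line) is the jump from n = 6 to n = 3:
E_6 = -13.6057 × 2² / 6² = -1.5117444 eV
E_3 = -13.6057 × 2² / 3² = -6.0469778 eV
ΔE = E_6 - E_3 = 4.5352334 eV

λ = hc/E = 1239.84 eV·nm / 4.5352334 eV
λ = 273.380 nm

This is the γ-line of the Paschen series in He⁺.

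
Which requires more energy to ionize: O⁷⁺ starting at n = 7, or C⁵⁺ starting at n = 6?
O⁷⁺ at n = 7 (E = -17.770710 eV)

Using E_n = -13.6057 Z² / n² eV:

O⁷⁺ (Z = 8) at n = 7:
E = -13.6057 × 8² / 7² = -13.6057 × 64 / 49 = -17.770710204 eV

C⁵⁺ (Z = 6) at n = 6:
E = -13.6057 × 6² / 6² = -13.6057 × 36 / 36 = -13.605700000 eV

Since -17.770710204 eV < -13.605700000 eV,
O⁷⁺ at n = 7 is more tightly bound (requires more energy to ionize).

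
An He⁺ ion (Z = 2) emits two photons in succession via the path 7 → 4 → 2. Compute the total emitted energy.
12.49503 eV

The energy levels of He⁺ are E_n = -13.6057 × 2² / n² eV.

First transition (7 → 4):
ΔE₁ = |E_4 - E_7|
ΔE₁ = |-3.40142500000 - (-1.11066938776)| = 2.29075561 eV

Second transition (4 → 2):
ΔE₂ = |E_2 - E_4|
ΔE₂ = |-13.60570000000 - (-3.40142500000)| = 10.20427500 eV

Total energy released:
E_total = ΔE₁ + ΔE₂ = 2.29075561 + 10.20427500 = 12.49503 eV

Note: This equals the direct transition 7 → 2: 12.49503 eV ✓
Energy is conserved regardless of the path taken.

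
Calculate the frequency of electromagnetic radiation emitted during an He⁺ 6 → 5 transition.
1.61e+14 Hz

First, find the transition energy:
E_6 = -13.6057 × 2² / 6² = -1.51174444 eV
E_5 = -13.6057 × 2² / 5² = -2.17691200 eV
|ΔE| = |E_5 - E_6| = 0.66516756 eV

Convert to Joules: E = 0.66516756 eV × (1.602177 × 10⁻¹⁹ J/eV) = 1.0657e-19 J

Using E = hf:
f = E/h = 1.0657e-19 J / (6.62607 × 10⁻³⁴ J·s)
f = 1.61e+14 Hz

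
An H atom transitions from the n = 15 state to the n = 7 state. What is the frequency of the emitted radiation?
5.252e+13 Hz

First, find the transition energy:
E_15 = -13.6057 / 15² = -0.0604698 eV
E_7 = -13.6057 / 7² = -0.2776673 eV
|ΔE| = |E_7 - E_15| = 0.2171975 eV

Convert to Joules: E = 0.2171975 eV × (1.602177 × 10⁻¹⁹ J/eV) = 3.47989e-20 J

Using E = hf:
f = E/h = 3.47989e-20 J / (6.62607 × 10⁻³⁴ J·s)
f = 5.252e+13 Hz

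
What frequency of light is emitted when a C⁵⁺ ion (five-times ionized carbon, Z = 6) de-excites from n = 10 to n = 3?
1.19750e+16 Hz

First, find the transition energy:
E_10 = -13.6057 × 6² / 10² = -4.89805200 eV
E_3 = -13.6057 × 6² / 3² = -54.42280000 eV
|ΔE| = |E_3 - E_10| = 49.52474800 eV

Convert to Joules: E = 49.52474800 eV × (1.602177 × 10⁻¹⁹ J/eV) = 7.9347412e-18 J

Using E = hf:
f = E/h = 7.9347412e-18 J / (6.62607 × 10⁻³⁴ J·s)
f = 1.19750e+16 Hz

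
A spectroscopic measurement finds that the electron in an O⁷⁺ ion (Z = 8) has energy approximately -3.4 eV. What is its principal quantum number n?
n = 16

The exact energy levels follow E_n = -13.6057 Z² / n² eV with Z = 8.

The measured value (-3.4 eV) is reported to only 2 significant figures, so we must test candidate n values and see which one matches to that precision.

Candidate energies:
  n = 14:  E = -13.6057 × 8² / 14² = -4.44268 eV
  n = 15:  E = -13.6057 × 8² / 15² = -3.87007 eV
  n = 16:  E = -13.6057 × 8² / 16² = -3.40143 eV  ← matches
  n = 17:  E = -13.6057 × 8² / 17² = -3.01303 eV
  n = 18:  E = -13.6057 × 8² / 18² = -2.68755 eV

Checking against the measurement of -3.4 eV (2 sig figs), only n = 16 agrees:
E_16 = -3.40143 eV, which rounds to -3.4 eV ✓

Therefore n = 16.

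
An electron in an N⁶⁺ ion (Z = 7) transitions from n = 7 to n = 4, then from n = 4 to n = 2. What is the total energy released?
153.064 eV

The energy levels of N⁶⁺ are E_n = -13.6057 × 7² / n² eV.

First transition (7 → 4):
ΔE₁ = |E_4 - E_7|
ΔE₁ = |-41.667456250 - (-13.605700000)| = 28.061756 eV

Second transition (4 → 2):
ΔE₂ = |E_2 - E_4|
ΔE₂ = |-166.669825000 - (-41.667456250)| = 125.002369 eV

Total energy released:
E_total = ΔE₁ + ΔE₂ = 28.061756 + 125.002369 = 153.064 eV

Note: This equals the direct transition 7 → 2: 153.064 eV ✓
Energy is conserved regardless of the path taken.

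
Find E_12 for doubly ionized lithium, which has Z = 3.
-0.8504 eV

For hydrogen-like ions, the energy levels scale with Z²:
E_n = -13.6057 Z² / n² eV

For Li²⁺ (Z = 3) at n = 12:
E_12 = -13.6057 × 3² / 12²
E_12 = -13.6057 × 9 / 144
E_12 = -122.4513 / 144
E_12 = -0.8504 eV

The energy is 9 times more negative than hydrogen at the same n due to the stronger nuclear charge.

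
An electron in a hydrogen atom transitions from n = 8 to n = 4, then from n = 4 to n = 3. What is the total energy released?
1.2992 eV

The energy levels of hydrogen are E_n = -13.6057 / n² eV.

First transition (8 → 4):
ΔE₁ = |E_4 - E_8|
ΔE₁ = |-0.8503562500 - (-0.2125890625)| = 0.6377672 eV

Second transition (4 → 3):
ΔE₂ = |E_3 - E_4|
ΔE₂ = |-1.5117444444 - (-0.8503562500)| = 0.6613882 eV

Total energy released:
E_total = ΔE₁ + ΔE₂ = 0.6377672 + 0.6613882 = 1.2992 eV

Note: This equals the direct transition 8 → 3: 1.2992 eV ✓
Energy is conserved regardless of the path taken.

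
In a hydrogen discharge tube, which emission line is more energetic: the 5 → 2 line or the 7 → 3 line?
5 → 2

Calculate the energy for each transition:

Transition 5 → 2:
ΔE₁ = |E_2 - E_5| = |-13.6057/2² - (-13.6057/5²)|
ΔE₁ = |-3.40142500 - (-0.54422800)| = 2.85720 eV

Transition 7 → 3:
ΔE₂ = |E_3 - E_7| = |-13.6057/3² - (-13.6057/7²)|
ΔE₂ = |-1.51174444 - (-0.27766735)| = 1.23408 eV

Since 2.85720 eV > 1.23408 eV, the transition 5 → 2 emits the more energetic photon.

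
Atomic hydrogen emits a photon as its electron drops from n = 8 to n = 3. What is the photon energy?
1.29916 eV

The energy levels are E_n = -13.6057 eV / n².

Energy at n = 8: E_8 = -13.6057 / 8² = -0.21258906 eV
Energy at n = 3: E_3 = -13.6057 / 3² = -1.51174444 eV

For emission (electron falling to lower state), the photon energy is:
E_photon = E_8 - E_3 = |-0.21258906 - (-1.51174444)|
E_photon = 1.29916 eV

This energy is carried away by the emitted photon.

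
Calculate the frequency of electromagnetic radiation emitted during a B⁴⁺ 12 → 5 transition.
2.719e+15 Hz

First, find the transition energy:
E_12 = -13.6057 × 5² / 12² = -2.3621007 eV
E_5 = -13.6057 × 5² / 5² = -13.6057000 eV
|ΔE| = |E_5 - E_12| = 11.2435993 eV

Convert to Joules: E = 11.2435993 eV × (1.602177 × 10⁻¹⁹ J/eV) = 1.80142e-18 J

Using E = hf:
f = E/h = 1.80142e-18 J / (6.62607 × 10⁻³⁴ J·s)
f = 2.719e+15 Hz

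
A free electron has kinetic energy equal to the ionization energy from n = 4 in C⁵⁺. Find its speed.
3.2815e+06 m/s (or 1.094603% of c)

The binding energy at n = 4 for C⁵⁺ is:
E_4 = -13.6057 × 6²/4² = -30.61282500 eV
|E_4| = 30.61282500 eV

Convert to Joules:
KE = 30.61282500 eV × (1.602177 × 10⁻¹⁹ J/eV) = 4.904716e-18 J

Using KE = ½mv²:
v = √(2·KE/m_e)
v = √(2 × 4.904716e-18 J / 9.10938 × 10⁻³¹ kg)
v = 3.2815e+06 m/s

This is approximately 1.094603% the speed of light.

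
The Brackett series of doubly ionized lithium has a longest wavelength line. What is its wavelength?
450.007472 nm

The longest wavelength corresponds to the smallest energy transition in the series.
The Brackett series has all transitions ending at n_f = 4.

For Li²⁺ (Z = 3), the first line (α-line) is the jump from n = 5 to n = 4:
E_5 = -13.6057 × 3² / 5² = -4.8980520000 eV
E_4 = -13.6057 × 3² / 4² = -7.6532062500 eV
ΔE = E_5 - E_4 = 2.7551542500 eV

λ = hc/E = 1239.84 eV·nm / 2.7551542500 eV
λ = 450.007472 nm

This is the α-line of the Brackett series in Li²⁺.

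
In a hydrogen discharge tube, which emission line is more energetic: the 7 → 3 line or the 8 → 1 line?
8 → 1

Calculate the energy for each transition:

Transition 7 → 3:
ΔE₁ = |E_3 - E_7| = |-13.6057/3² - (-13.6057/7²)|
ΔE₁ = |-1.511744444 - (-0.277667347)| = 1.234077 eV

Transition 8 → 1:
ΔE₂ = |E_1 - E_8| = |-13.6057/1² - (-13.6057/8²)|
ΔE₂ = |-13.605700000 - (-0.212589063)| = 13.393111 eV

Since 13.393111 eV > 1.234077 eV, the transition 8 → 1 emits the more energetic photon.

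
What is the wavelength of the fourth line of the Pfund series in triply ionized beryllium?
205.950 nm

The lines of a series are numbered from the longest wavelength (smallest ΔE) outward; the fourth line is the transition from n = n_f + 4 to n_f.
The Pfund series has all transitions ending at n_f = 5.

For Be³⁺ (Z = 4), the fourth line (δ-line) is the jump from n = 9 to n = 5:
E_9 = -13.6057 × 4² / 9² = -2.6875457 eV
E_5 = -13.6057 × 4² / 5² = -8.7076480 eV
ΔE = E_9 - E_5 = 6.0201023 eV

λ = hc/E = 1239.84 eV·nm / 6.0201023 eV
λ = 205.950 nm

This is the δ-line of the Pfund series in Be³⁺.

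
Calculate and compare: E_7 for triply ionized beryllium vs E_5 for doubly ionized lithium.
Li²⁺ at n = 5 (E = -4.898 eV)

Using E_n = -13.6057 Z² / n² eV:

Be³⁺ (Z = 4) at n = 7:
E = -13.6057 × 4² / 7² = -13.6057 × 16 / 49 = -4.442678 eV

Li²⁺ (Z = 3) at n = 5:
E = -13.6057 × 3² / 5² = -13.6057 × 9 / 25 = -4.898052 eV

Since -4.898052 eV < -4.442678 eV,
Li²⁺ at n = 5 is more tightly bound (requires more energy to ionize).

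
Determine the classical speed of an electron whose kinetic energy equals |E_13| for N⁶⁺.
1.178e+06 m/s (or 0.3929% of c)

The binding energy at n = 13 for N⁶⁺ is:
E_13 = -13.6057 × 7²/13² = -3.944848 eV
|E_13| = 3.944848 eV

Convert to Joules:
KE = 3.944848 eV × (1.602177 × 10⁻¹⁹ J/eV) = 6.32034e-19 J

Using KE = ½mv²:
v = √(2·KE/m_e)
v = √(2 × 6.32034e-19 J / 9.10938 × 10⁻³¹ kg)
v = 1.178e+06 m/s

This is approximately 0.3929% the speed of light.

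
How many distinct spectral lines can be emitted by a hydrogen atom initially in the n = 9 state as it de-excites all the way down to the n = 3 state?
21

The electron can occupy levels n = 3, 4, ..., 9 during de-excitation — that is m = 9 - 3 + 1 = 7 distinct levels.

The number of distinct spectral lines equals the number of ways to choose 2 of these m levels (each pair gives one possible emission transition):

Number of lines = m(m-1)/2 = 7×6/2 = 21

These correspond to all possible transitions between the 7 levels:
9 → 8, 9 → 7, 9 → 6, 9 → 5, 9 → 4, 9 → 3, 8 → 7, 8 → 6...

Each transition produces a photon with a unique energy (and thus wavelength). This count does not depend on Z.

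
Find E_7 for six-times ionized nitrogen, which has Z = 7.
-13.60570 eV

For hydrogen-like ions, the energy levels scale with Z²:
E_n = -13.6057 Z² / n² eV

For N⁶⁺ (Z = 7) at n = 7:
E_7 = -13.6057 × 7² / 7²
E_7 = -13.6057 × 49 / 49
E_7 = -666.6793 / 49
E_7 = -13.60570 eV

The energy is 49 times more negative than hydrogen at the same n due to the stronger nuclear charge.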